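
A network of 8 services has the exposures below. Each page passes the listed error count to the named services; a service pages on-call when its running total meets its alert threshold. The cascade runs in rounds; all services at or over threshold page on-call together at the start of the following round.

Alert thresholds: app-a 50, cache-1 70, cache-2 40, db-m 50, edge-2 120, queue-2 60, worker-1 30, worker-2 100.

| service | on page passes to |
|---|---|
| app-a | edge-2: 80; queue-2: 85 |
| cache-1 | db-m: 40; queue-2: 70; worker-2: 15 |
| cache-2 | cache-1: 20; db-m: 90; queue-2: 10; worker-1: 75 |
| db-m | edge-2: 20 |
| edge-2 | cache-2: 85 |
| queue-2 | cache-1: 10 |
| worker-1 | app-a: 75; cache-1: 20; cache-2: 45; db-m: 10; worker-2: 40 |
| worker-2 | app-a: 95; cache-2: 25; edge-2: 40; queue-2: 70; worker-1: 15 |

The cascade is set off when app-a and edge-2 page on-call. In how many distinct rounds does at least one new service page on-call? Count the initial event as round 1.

3

Round 1 — app-a, edge-2 page on-call (initial).
  cache-2: +85 → 85 ≥ 40
  queue-2: +85 → 85 ≥ 60
Round 2 — cache-2, queue-2 page on-call.
  cache-1: +20+10 → 30 < 70
  db-m: +90 → 90 ≥ 50
  worker-1: +75 → 75 ≥ 30
Round 3 — db-m, worker-1 page on-call.
  cache-1: +20 → 50 < 70
  worker-2: +40 → 40 < 100
No further pages.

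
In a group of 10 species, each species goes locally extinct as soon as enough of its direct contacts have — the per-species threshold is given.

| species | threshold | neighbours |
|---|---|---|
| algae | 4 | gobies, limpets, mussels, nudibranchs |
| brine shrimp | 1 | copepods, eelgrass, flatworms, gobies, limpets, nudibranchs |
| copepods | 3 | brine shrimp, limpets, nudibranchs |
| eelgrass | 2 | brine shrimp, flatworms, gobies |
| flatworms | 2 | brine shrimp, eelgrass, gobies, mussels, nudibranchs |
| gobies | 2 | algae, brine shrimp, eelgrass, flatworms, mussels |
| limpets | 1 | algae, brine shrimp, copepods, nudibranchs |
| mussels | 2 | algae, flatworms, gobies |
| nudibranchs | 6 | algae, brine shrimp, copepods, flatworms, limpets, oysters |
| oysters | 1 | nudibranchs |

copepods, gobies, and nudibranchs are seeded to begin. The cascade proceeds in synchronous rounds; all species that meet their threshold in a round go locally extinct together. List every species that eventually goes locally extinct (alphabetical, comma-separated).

algae, brine shrimp, copepods, eelgrass, flatworms, gobies, limpets, mussels, nudibranchs, oysters

Round 1 — copepods, gobies, nudibranchs go locally extinct (initial).
Round 2 — checking thresholds:
  algae: 2 of 4 neighbours < 4, below threshold.
  brine shrimp: 3 of 6 neighbours ≥ 1, goes locally extinct.
  eelgrass: 1 of 3 neighbours < 2, below threshold.
  flatworms: 2 of 5 neighbours ≥ 2, goes locally extinct.
  limpets: 2 of 4 neighbours ≥ 1, goes locally extinct.
  mussels: 1 of 3 neighbours < 2, below threshold.
  oysters: 1 of 1 neighbours ≥ 1, goes locally extinct.
Round 3 — checking thresholds:
  algae: 3 of 4 neighbours < 4, below threshold.
  eelgrass: 3 of 3 neighbours ≥ 2, goes locally extinct.
  mussels: 2 of 3 neighbours ≥ 2, goes locally extinct.
Round 4 — checking thresholds:
  algae: 4 of 4 neighbours ≥ 4, goes locally extinct.
Round 5 — no new extinctions; cascade stops.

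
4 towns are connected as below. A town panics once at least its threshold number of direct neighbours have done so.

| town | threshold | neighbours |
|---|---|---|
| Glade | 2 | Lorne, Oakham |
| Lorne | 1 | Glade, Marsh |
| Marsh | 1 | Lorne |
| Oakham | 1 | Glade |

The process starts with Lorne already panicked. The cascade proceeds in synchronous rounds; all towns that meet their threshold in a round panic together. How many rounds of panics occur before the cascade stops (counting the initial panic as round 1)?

2

Round 1 — Lorne panics (initial).
Round 2 — checking thresholds:
  Glade: 1 of 2 neighbours < 2, below threshold.
  Marsh: 1 of 1 neighbours ≥ 1, panics.
Round 3 — no new panics; cascade stops.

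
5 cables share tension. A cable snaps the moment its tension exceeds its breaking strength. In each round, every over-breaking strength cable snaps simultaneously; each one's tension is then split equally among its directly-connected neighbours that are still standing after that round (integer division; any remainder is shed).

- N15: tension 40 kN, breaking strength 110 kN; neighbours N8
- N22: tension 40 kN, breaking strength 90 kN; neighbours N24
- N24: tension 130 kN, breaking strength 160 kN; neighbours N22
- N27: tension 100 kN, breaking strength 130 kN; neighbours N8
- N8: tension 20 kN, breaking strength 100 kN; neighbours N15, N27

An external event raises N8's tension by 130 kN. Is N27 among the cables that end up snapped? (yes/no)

Round 1 — N8 at 150 > 100. N8 snaps.
  N8 sheds 150 kN to N15, N27: 75 each.
    N15: 40+75 = 115 > 110
    N27: 100+75 = 175 > 130
Round 2 — N15, N27 snap.
  N15 sheds 115 kN: no online neighbours, lost.
  N27 sheds 175 kN: no online neighbours, lost.
No further breaks.

yes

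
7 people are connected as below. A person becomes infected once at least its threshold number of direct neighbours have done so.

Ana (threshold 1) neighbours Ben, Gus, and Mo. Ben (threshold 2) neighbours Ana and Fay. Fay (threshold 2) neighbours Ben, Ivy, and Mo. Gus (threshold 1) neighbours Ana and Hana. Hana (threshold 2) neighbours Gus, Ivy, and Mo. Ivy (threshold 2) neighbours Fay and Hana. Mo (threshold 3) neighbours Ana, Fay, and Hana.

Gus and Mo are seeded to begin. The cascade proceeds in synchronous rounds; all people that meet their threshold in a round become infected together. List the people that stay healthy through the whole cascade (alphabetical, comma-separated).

Round 1 — Gus, Mo become infected (initial).
Round 2 — checking thresholds:
  Ana: 2 of 3 neighbours ≥ 1, becomes infected.
  Fay: 1 of 3 neighbours < 2, holds.
  Hana: 2 of 3 neighbours ≥ 2, becomes infected.
Round 3 — no new infections; cascade stops.

Ben, Fay, Ivy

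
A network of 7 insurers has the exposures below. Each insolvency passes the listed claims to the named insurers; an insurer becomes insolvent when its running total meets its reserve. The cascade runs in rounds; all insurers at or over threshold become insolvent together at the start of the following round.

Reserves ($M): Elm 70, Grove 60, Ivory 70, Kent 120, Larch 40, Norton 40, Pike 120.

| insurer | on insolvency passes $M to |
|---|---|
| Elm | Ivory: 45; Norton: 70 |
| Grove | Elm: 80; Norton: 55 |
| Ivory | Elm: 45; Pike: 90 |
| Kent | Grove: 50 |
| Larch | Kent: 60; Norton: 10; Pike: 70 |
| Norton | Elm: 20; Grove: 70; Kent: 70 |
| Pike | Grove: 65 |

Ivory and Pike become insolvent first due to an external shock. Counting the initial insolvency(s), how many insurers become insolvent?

5

Round 1 — Ivory, Pike become insolvent (initial).
  Elm: +45 → 45 < 70
  Grove: +65 → 65 ≥ 60
Round 2 — Grove becomes insolvent.
  Elm: +80 → 125 ≥ 70
  Norton: +55 → 55 ≥ 40
Round 3 — Elm, Norton become insolvent.
  Kent: +70 → 70 < 120
No further insolvencies.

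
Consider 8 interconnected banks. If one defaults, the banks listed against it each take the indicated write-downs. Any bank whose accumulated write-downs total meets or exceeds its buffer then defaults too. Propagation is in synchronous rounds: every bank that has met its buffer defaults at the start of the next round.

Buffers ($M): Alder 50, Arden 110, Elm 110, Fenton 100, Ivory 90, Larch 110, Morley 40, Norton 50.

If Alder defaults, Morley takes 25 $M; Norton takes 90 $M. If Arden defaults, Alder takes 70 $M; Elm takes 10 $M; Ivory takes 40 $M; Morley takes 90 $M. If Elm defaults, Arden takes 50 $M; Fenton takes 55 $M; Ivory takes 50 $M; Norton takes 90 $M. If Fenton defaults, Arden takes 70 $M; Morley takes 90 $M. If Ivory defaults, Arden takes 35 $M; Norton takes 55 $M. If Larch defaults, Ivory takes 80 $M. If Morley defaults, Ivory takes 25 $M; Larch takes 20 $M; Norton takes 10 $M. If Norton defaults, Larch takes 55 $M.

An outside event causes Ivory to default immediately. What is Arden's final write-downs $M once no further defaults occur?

35

Round 1 — Ivory defaults (initial).
  Arden: +35 → 35 < 110
  Norton: +55 → 55 ≥ 50
Round 2 — Norton defaults.
  Larch: +55 → 55 < 110
No further defaults.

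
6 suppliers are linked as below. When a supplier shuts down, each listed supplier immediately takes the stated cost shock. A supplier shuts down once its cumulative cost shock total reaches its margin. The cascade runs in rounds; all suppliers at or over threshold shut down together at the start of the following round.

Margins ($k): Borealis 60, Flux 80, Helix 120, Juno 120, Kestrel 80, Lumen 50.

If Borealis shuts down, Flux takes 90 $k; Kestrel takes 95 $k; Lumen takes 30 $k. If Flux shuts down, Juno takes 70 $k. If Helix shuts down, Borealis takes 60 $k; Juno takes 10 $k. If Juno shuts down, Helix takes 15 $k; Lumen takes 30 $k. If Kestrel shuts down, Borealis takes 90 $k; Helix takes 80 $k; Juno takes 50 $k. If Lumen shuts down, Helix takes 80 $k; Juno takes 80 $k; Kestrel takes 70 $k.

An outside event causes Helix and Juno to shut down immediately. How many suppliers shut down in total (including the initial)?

6

Round 1 — Helix, Juno shut down (initial).
  Borealis: +60 → 60 ≥ 60
  Lumen: +30 → 30 < 50
Round 2 — Borealis shuts down.
  Flux: +90 → 90 ≥ 80
  Kestrel: +95 → 95 ≥ 80
  Lumen: +30 → 60 ≥ 50
Round 3 — Flux, Kestrel, Lumen shut down.
No further shutdowns.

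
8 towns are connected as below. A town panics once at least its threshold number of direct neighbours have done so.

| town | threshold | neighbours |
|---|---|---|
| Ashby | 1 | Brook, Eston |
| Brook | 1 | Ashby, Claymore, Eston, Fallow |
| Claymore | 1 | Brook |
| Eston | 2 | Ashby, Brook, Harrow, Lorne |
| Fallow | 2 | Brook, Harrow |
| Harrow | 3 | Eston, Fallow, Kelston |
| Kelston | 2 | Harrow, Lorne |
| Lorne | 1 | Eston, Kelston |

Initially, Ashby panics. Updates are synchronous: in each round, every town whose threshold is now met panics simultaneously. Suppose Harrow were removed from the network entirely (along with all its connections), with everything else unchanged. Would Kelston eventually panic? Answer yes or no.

no

With Harrow removed:
Round 1 — Ashby panics (initial).
Round 2 — checking thresholds:
  Brook: 1 of 4 neighbours ≥ 1, panics.
  Eston: 1 of 3 neighbours < 2, holds.
Round 3 — checking thresholds:
  Claymore: 1 of 1 neighbours ≥ 1, panics.
  Eston: 2 of 3 neighbours ≥ 2, panics.
  Fallow: 1 of 1 neighbours < 2, holds.
Round 4 — checking thresholds:
  Fallow: 1 of 1 neighbours < 2, holds.
  Lorne: 1 of 2 neighbours ≥ 1, panics.
Round 5 — no new panics; cascade stops.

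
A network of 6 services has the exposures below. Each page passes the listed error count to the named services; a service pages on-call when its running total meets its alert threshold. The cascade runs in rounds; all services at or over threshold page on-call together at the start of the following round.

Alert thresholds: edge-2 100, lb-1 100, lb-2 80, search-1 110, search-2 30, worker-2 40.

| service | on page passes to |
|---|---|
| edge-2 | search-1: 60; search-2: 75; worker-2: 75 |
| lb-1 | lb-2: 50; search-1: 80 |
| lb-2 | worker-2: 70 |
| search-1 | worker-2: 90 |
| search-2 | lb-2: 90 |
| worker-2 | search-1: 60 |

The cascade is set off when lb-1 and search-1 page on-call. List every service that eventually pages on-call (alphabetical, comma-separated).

lb-1, search-1, worker-2

Round 1 — lb-1, search-1 page on-call (initial).
  lb-2: +50 → 50 < 80
  worker-2: +90 → 90 ≥ 40
Round 2 — worker-2 pages on-call.
No further pages.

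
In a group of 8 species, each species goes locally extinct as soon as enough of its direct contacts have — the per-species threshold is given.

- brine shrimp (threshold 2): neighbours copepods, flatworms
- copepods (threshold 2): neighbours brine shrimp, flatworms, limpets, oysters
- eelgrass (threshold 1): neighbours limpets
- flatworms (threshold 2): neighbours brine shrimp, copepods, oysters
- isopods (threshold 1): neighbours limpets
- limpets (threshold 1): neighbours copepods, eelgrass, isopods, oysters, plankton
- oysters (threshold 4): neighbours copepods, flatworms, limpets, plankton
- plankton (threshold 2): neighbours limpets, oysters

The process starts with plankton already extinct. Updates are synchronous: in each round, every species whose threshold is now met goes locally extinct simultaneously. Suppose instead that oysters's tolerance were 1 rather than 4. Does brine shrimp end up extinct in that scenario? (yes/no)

yes

With oysters's tolerance at 1:
Round 1 — plankton goes locally extinct (initial).
Round 2 — checking thresholds:
  limpets: 1 of 5 neighbours ≥ 1, goes locally extinct.
  oysters: 1 of 4 neighbours ≥ 1, goes locally extinct.
Round 3 — checking thresholds:
  copepods: 2 of 4 neighbours ≥ 2, goes locally extinct.
  eelgrass: 1 of 1 neighbours ≥ 1, goes locally extinct.
  flatworms: 1 of 3 neighbours < 2, holds.
  isopods: 1 of 1 neighbours ≥ 1, goes locally extinct.
Round 4 — checking thresholds:
  brine shrimp: 1 of 2 neighbours < 2, holds.
  flatworms: 2 of 3 neighbours ≥ 2, goes locally extinct.
Round 5 — checking thresholds:
  brine shrimp: 2 of 2 neighbours ≥ 2, goes locally extinct.
Round 6 — no new extinctions; cascade stops.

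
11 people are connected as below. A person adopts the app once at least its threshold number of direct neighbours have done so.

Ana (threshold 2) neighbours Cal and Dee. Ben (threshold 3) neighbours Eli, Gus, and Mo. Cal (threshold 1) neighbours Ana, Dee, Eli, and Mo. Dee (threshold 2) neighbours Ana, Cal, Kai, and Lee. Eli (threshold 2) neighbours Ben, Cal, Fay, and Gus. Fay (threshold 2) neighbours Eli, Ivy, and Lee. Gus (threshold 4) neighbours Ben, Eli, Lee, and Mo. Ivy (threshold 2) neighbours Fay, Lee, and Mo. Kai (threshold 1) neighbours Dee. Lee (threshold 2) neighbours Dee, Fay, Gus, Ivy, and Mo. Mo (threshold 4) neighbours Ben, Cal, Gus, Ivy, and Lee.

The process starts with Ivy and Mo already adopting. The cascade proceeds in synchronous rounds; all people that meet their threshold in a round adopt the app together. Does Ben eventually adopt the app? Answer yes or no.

no

Round 1 — Ivy, Mo adopt the app (initial).
Round 2 — checking thresholds:
  Ben: 1 of 3 neighbours < 3, holds.
  Cal: 1 of 4 neighbours ≥ 1, adopts the app.
  Fay: 1 of 3 neighbours < 2, holds.
  Gus: 1 of 4 neighbours < 4, holds.
  Lee: 2 of 5 neighbours ≥ 2, adopts the app.
Round 3 — checking thresholds:
  Ana: 1 of 2 neighbours < 2, holds.
  Ben: 1 of 3 neighbours < 3, holds.
  Dee: 2 of 4 neighbours ≥ 2, adopts the app.
  Eli: 1 of 4 neighbours < 2, holds.
  Fay: 2 of 3 neighbours ≥ 2, adopts the app.
  Gus: 2 of 4 neighbours < 4, holds.
Round 4 — checking thresholds:
  Ana: 2 of 2 neighbours ≥ 2, adopts the app.
  Ben: 1 of 3 neighbours < 3, holds.
  Eli: 2 of 4 neighbours ≥ 2, adopts the app.
  Gus: 2 of 4 neighbours < 4, holds.
  Kai: 1 of 1 neighbours ≥ 1, adopts the app.
Round 5 — no new adoptions; cascade stops.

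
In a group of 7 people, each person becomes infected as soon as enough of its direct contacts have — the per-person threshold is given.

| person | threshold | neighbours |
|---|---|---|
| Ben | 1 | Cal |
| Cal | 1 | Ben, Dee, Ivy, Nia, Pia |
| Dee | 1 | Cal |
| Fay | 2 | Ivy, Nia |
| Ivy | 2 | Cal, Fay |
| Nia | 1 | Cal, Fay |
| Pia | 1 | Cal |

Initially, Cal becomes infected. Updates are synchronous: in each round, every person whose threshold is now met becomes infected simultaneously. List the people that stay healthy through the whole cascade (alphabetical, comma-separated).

Fay, Ivy

Round 1 — Cal becomes infected (initial).
Round 2 — checking thresholds:
  Ben: 1 of 1 neighbours ≥ 1, becomes infected.
  Dee: 1 of 1 neighbours ≥ 1, becomes infected.
  Ivy: 1 of 2 neighbours < 2, below threshold.
  Nia: 1 of 2 neighbours ≥ 1, becomes infected.
  Pia: 1 of 1 neighbours ≥ 1, becomes infected.
Round 3 — no new infections; cascade stops.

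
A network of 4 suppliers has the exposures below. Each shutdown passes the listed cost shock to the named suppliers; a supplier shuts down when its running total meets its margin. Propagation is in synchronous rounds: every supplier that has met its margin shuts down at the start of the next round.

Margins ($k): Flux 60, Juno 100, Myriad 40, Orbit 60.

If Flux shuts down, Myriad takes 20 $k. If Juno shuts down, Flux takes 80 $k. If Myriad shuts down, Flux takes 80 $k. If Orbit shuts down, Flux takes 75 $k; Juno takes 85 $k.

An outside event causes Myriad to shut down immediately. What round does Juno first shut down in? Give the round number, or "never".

never

Round 1 — Myriad shuts down (initial).
  Flux: +80 → 80 ≥ 60
Round 2 — Flux shuts down.
No further shutdowns.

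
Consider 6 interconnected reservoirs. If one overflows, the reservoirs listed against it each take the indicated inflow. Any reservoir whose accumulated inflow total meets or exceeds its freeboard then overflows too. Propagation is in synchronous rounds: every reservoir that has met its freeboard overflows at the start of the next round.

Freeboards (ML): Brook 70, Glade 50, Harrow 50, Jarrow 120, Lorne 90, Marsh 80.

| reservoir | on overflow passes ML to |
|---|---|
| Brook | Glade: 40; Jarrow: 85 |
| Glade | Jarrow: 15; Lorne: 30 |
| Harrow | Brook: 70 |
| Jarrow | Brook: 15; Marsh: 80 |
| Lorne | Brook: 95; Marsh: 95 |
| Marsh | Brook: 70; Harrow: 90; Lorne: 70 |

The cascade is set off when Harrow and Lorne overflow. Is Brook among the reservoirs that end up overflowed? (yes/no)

Round 1 — Harrow, Lorne overflow (initial).
  Brook: +70+95 → 165 ≥ 70
  Marsh: +95 → 95 ≥ 80
Round 2 — Brook, Marsh overflow.
  Glade: +40 → 40 < 50
  Jarrow: +85 → 85 < 120
No further overflows.

yes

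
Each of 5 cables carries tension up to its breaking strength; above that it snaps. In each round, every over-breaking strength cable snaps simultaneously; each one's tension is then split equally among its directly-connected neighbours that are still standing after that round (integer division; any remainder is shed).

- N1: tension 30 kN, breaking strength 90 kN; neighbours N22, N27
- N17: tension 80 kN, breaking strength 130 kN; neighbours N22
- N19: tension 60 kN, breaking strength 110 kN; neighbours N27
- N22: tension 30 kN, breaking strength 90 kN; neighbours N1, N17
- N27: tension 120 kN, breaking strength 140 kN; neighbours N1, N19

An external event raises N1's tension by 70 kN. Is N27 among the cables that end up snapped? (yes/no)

yes

Round 1 — N1 at 100 > 90. N1 snaps.
  N1 sheds 100 kN to N22, N27: 50 each.
    N22: 30+50 = 80 ≤ 90
    N27: 120+50 = 170 > 140
Round 2 — N27 snaps.
  N27 sheds 170 kN to N19: 170 each.
    N19: 60+170 = 230 > 110
Round 3 — N19 snaps.
  N19 sheds 230 kN: no online neighbours, lost.
No further breaks.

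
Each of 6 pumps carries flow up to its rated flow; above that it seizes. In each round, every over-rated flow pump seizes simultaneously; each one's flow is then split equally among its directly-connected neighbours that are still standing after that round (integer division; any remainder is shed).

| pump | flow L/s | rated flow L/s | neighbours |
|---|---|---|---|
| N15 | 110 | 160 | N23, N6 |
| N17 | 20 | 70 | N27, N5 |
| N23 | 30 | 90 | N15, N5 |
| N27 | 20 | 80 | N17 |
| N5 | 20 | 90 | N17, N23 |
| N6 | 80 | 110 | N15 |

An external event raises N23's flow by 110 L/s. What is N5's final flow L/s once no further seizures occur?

90

Round 1 — N23 at 140 > 90. N23 seizes.
  N23 sheds 140 L/s to N15, N5: 70 each.
    N15: 110+70 = 180 > 160
    N5: 20+70 = 90 ≤ 90
Round 2 — N15 seizes.
  N15 sheds 180 L/s to N6: 180 each.
    N6: 80+180 = 260 > 110
Round 3 — N6 seizes.
  N6 sheds 260 L/s: no online neighbours, lost.
No further seizures.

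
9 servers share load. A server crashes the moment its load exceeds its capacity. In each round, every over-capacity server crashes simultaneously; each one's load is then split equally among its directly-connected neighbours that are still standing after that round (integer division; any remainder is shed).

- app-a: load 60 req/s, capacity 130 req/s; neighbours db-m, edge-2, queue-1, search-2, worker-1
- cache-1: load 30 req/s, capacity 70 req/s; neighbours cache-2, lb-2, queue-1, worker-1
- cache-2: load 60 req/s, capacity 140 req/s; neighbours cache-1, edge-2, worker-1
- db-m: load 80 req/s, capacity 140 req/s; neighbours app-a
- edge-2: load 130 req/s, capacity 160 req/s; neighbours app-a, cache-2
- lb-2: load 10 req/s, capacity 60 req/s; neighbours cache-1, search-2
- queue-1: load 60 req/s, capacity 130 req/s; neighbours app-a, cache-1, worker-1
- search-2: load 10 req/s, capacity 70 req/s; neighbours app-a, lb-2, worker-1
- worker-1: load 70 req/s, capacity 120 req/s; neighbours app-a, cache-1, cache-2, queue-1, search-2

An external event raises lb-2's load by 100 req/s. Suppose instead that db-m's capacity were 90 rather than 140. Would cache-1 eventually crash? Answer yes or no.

yes

With db-m's capacity at 90:
Round 1 — lb-2 at 110 > 60. lb-2 crashes.
  lb-2 sheds 110 req/s to cache-1, search-2: 55 each.
    cache-1: 30+55 = 85 > 70
    search-2: 10+55 = 65 ≤ 70
Round 2 — cache-1 crashes.
  cache-1 sheds 85 req/s to cache-2, queue-1, worker-1: 28 each (1 lost).
    cache-2: 60+28 = 88 ≤ 140
    queue-1: 60+28 = 88 ≤ 130
    worker-1: 70+28 = 98 ≤ 120
No further crashes.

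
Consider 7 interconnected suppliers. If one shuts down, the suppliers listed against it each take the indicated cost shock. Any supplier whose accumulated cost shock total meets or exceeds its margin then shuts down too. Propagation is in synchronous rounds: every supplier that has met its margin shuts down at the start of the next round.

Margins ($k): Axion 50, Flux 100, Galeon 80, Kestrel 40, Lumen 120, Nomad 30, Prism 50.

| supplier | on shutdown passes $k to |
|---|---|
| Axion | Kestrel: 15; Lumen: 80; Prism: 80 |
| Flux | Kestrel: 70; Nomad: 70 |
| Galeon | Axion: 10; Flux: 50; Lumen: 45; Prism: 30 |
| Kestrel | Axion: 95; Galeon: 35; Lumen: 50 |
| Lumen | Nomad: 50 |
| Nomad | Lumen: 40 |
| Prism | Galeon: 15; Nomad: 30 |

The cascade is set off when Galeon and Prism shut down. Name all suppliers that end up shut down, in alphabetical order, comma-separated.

Round 1 — Galeon, Prism shut down (initial).
  Axion: +10 → 10 < 50
  Flux: +50 → 50 < 100
  Lumen: +45 → 45 < 120
  Nomad: +30 → 30 ≥ 30
Round 2 — Nomad shuts down.
  Lumen: +40 → 85 < 120
No further shutdowns.

Galeon, Nomad, Prism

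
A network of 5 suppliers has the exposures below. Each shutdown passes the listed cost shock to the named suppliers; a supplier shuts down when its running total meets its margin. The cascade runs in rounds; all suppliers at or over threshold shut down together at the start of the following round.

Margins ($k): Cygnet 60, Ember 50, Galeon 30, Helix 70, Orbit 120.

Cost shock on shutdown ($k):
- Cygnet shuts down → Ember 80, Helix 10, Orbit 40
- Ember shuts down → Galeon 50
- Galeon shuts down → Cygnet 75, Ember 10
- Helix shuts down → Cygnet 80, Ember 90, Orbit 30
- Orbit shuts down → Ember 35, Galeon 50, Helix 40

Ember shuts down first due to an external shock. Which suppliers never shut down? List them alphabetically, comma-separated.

Helix, Orbit

Round 1 — Ember shuts down (initial).
  Galeon: +50 → 50 ≥ 30
Round 2 — Galeon shuts down.
  Cygnet: +75 → 75 ≥ 60
Round 3 — Cygnet shuts down.
  Helix: +10 → 10 < 70
  Orbit: +40 → 40 < 120
No further shutdowns.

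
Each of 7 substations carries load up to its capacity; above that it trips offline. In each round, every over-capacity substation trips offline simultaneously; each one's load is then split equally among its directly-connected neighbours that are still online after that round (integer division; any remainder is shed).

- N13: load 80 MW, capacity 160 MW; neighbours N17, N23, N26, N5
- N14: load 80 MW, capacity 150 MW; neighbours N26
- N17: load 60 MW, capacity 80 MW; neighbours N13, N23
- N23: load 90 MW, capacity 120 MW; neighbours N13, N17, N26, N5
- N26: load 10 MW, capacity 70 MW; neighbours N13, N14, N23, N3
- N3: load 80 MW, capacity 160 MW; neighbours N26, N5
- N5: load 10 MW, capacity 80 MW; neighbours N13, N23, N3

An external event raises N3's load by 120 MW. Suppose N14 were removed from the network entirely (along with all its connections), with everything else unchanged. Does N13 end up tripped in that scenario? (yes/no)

With N14 removed:
Round 1 — N3 at 200 > 160. N3 trips offline.
  N3 sheds 200 MW to N26, N5: 100 each.
    N26: 10+100 = 110 > 70
    N5: 10+100 = 110 > 80
Round 2 — N26, N5 trip offline.
  N26 sheds 110 MW to N13, N23: 55 each.
    N13: 80+55 = 135 ≤ 160
    N23: 90+55 = 145 > 120
  N5 sheds 110 MW to N13, N23: 55 each.
    N13: 135+55 = 190 > 160
    N23: 145+55 = 200 > 120
Round 3 — N13, N23 trip offline.
  N13 sheds 190 MW to N17: 190 each.
    N17: 60+190 = 250 > 80
  N23 sheds 200 MW to N17: 200 each.
    N17: 250+200 = 450 > 80
Round 4 — N17 trips offline.
  N17 sheds 450 MW: no online neighbours, lost.
No further trips.

yes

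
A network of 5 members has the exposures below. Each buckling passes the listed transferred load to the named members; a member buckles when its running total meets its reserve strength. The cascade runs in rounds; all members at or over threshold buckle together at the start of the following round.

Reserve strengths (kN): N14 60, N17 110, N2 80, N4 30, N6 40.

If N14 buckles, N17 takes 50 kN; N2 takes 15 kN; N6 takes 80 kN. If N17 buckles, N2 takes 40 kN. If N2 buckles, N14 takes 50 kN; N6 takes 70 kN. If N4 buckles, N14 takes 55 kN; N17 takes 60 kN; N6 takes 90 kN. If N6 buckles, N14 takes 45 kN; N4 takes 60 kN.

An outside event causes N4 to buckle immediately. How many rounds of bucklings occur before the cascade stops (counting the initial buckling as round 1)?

Round 1 — N4 buckles (initial).
  N14: +55 → 55 < 60
  N17: +60 → 60 < 110
  N6: +90 → 90 ≥ 40
Round 2 — N6 buckles.
  N14: +45 → 100 ≥ 60
Round 3 — N14 buckles.
  N17: +50 → 110 ≥ 110
  N2: +15 → 15 < 80
Round 4 — N17 buckles.
  N2: +40 → 55 < 80
No further bucklings.

4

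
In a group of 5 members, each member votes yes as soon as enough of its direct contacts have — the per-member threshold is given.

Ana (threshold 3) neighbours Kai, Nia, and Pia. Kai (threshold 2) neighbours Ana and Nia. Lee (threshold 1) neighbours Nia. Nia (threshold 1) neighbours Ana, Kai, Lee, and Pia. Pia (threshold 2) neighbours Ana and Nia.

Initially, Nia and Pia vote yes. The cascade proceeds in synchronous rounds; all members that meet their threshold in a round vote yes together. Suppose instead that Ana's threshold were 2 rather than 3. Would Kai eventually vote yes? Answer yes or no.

yes

With Ana's threshold at 2:
Round 1 — Nia, Pia vote yes (initial).
Round 2 — checking thresholds:
  Ana: 2 of 3 neighbours ≥ 2, votes yes.
  Kai: 1 of 2 neighbours < 2, holds.
  Lee: 1 of 1 neighbours ≥ 1, votes yes.
Round 3 — checking thresholds:
  Kai: 2 of 2 neighbours ≥ 2, votes yes.
Round 4 — no new yes votes; cascade stops.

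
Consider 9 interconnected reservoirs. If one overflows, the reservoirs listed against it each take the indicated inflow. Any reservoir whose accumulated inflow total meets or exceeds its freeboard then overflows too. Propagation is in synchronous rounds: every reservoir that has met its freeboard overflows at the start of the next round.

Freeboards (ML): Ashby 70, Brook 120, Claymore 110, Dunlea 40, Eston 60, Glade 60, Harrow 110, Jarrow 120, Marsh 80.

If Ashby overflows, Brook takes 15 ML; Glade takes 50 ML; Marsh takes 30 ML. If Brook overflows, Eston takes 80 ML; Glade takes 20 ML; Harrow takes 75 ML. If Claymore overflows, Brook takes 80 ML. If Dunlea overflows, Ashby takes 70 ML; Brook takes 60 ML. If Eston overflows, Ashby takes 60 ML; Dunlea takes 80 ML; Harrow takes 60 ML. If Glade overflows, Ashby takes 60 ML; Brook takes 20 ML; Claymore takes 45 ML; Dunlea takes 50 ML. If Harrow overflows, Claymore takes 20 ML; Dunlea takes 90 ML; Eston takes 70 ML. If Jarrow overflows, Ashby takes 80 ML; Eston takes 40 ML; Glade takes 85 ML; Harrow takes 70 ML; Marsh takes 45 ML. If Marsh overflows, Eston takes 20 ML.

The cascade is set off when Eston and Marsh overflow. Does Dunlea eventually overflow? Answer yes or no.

Round 1 — Eston, Marsh overflow (initial).
  Ashby: +60 → 60 < 70
  Dunlea: +80 → 80 ≥ 40
  Harrow: +60 → 60 < 110
Round 2 — Dunlea overflows.
  Ashby: +70 → 130 ≥ 70
  Brook: +60 → 60 < 120
Round 3 — Ashby overflows.
  Brook: +15 → 75 < 120
  Glade: +50 → 50 < 60
No further overflows.

yes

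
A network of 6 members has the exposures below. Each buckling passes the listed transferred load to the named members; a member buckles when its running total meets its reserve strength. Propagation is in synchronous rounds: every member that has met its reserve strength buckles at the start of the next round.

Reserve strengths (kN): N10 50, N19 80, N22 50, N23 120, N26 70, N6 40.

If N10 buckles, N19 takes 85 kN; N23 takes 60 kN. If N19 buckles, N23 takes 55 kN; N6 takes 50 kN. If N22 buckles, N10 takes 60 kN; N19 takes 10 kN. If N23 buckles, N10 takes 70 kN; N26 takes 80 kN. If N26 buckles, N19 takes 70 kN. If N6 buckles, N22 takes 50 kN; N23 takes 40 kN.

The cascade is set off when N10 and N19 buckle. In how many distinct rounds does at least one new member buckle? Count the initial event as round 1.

4

Round 1 — N10, N19 buckle (initial).
  N23: +60+55 → 115 < 120
  N6: +50 → 50 ≥ 40
Round 2 — N6 buckles.
  N22: +50 → 50 ≥ 50
  N23: +40 → 155 ≥ 120
Round 3 — N22, N23 buckle.
  N26: +80 → 80 ≥ 70
Round 4 — N26 buckles.
No further bucklings.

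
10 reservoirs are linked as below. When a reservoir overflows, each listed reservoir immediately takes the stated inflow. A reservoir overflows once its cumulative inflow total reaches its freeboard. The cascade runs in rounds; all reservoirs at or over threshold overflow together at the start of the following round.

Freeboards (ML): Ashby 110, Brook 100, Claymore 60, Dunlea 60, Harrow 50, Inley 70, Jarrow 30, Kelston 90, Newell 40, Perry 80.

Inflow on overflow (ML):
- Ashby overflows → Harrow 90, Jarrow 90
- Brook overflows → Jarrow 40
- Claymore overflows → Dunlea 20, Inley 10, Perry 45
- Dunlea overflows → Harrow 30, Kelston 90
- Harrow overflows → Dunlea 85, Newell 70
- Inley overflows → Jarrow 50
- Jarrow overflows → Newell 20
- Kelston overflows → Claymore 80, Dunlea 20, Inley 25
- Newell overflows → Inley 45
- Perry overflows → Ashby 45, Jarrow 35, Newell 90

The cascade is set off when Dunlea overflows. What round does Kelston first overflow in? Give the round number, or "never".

2

Round 1 — Dunlea overflows (initial).
  Harrow: +30 → 30 < 50
  Kelston: +90 → 90 ≥ 90
Round 2 — Kelston overflows.
  Claymore: +80 → 80 ≥ 60
  Inley: +25 → 25 < 70
Round 3 — Claymore overflows.
  Inley: +10 → 35 < 70
  Perry: +45 → 45 < 80
No further overflows.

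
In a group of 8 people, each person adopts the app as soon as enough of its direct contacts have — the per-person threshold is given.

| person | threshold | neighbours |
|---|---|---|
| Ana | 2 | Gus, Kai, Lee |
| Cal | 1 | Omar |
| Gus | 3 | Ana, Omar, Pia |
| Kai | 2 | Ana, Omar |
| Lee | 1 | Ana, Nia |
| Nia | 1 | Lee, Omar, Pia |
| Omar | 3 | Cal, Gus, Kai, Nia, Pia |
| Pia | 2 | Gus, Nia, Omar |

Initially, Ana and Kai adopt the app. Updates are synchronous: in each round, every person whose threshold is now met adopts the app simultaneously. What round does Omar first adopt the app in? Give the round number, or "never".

Round 1 — Ana, Kai adopt the app (initial).
Round 2 — checking thresholds:
  Gus: 1 of 3 neighbours < 3, below threshold.
  Lee: 1 of 2 neighbours ≥ 1, adopts the app.
  Omar: 1 of 5 neighbours < 3, below threshold.
Round 3 — checking thresholds:
  Gus: 1 of 3 neighbours < 3, below threshold.
  Nia: 1 of 3 neighbours ≥ 1, adopts the app.
  Omar: 1 of 5 neighbours < 3, below threshold.
Round 4 — no new adoptions; cascade stops.

never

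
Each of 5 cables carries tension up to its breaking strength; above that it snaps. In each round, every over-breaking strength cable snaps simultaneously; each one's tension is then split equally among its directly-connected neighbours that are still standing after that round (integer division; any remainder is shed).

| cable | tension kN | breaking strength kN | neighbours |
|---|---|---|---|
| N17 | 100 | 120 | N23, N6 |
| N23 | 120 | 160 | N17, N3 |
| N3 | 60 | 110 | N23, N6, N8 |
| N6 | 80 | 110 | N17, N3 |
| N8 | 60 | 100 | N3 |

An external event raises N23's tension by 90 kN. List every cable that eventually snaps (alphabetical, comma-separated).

N17, N23, N3, N6, N8

Round 1 — N23 at 210 > 160. N23 snaps.
  N23 sheds 210 kN to N17, N3: 105 each.
    N17: 100+105 = 205 > 120
    N3: 60+105 = 165 > 110
Round 2 — N17, N3 snap.
  N17 sheds 205 kN to N6: 205 each.
    N6: 80+205 = 285 > 110
  N3 sheds 165 kN to N6, N8: 82 each (1 lost).
    N6: 285+82 = 367 > 110
    N8: 60+82 = 142 > 100
Round 3 — N6, N8 snap.
  N6 sheds 367 kN: no online neighbours, lost.
  N8 sheds 142 kN: no online neighbours, lost.
No further breaks.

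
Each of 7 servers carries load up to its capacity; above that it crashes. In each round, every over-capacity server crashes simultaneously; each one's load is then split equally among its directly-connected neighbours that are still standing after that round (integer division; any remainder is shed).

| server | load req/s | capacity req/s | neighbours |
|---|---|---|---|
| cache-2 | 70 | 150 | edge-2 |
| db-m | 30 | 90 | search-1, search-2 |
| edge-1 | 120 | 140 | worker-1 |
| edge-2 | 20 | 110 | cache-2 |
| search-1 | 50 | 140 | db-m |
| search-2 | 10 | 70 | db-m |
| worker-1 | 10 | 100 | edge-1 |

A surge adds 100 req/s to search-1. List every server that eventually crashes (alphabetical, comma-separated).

Round 1 — search-1 at 150 > 140. search-1 crashes.
  search-1 sheds 150 req/s to db-m: 150 each.
    db-m: 30+150 = 180 > 90
Round 2 — db-m crashes.
  db-m sheds 180 req/s to search-2: 180 each.
    search-2: 10+180 = 190 > 70
Round 3 — search-2 crashes.
  search-2 sheds 190 req/s: no online neighbours, lost.
No further crashes.

db-m, search-1, search-2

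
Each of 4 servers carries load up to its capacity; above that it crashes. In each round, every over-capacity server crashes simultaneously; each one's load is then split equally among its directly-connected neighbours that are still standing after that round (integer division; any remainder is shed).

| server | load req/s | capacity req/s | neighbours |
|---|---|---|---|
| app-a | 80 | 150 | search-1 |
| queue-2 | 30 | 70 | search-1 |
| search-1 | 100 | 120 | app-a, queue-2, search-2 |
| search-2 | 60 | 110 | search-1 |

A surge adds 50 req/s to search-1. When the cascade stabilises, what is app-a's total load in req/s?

130

Round 1 — search-1 at 150 > 120. search-1 crashes.
  search-1 sheds 150 req/s to app-a, queue-2, search-2: 50 each.
    app-a: 80+50 = 130 ≤ 150
    queue-2: 30+50 = 80 > 70
    search-2: 60+50 = 110 ≤ 110
Round 2 — queue-2 crashes.
  queue-2 sheds 80 req/s: no online neighbours, lost.
No further crashes.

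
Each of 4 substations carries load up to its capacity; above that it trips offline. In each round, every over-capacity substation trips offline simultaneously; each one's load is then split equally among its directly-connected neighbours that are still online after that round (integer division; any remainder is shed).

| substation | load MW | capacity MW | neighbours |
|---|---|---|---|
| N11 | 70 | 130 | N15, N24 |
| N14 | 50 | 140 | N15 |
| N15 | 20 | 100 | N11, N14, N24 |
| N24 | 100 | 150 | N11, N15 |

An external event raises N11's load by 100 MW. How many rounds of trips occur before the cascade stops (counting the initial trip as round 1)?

Round 1 — N11 at 170 > 130. N11 trips offline.
  N11 sheds 170 MW to N15, N24: 85 each.
    N15: 20+85 = 105 > 100
    N24: 100+85 = 185 > 150
Round 2 — N15, N24 trip offline.
  N15 sheds 105 MW to N14: 105 each.
    N14: 50+105 = 155 > 140
  N24 sheds 185 MW: no online neighbours, lost.
Round 3 — N14 trips offline.
  N14 sheds 155 MW: no online neighbours, lost.
No further trips.

3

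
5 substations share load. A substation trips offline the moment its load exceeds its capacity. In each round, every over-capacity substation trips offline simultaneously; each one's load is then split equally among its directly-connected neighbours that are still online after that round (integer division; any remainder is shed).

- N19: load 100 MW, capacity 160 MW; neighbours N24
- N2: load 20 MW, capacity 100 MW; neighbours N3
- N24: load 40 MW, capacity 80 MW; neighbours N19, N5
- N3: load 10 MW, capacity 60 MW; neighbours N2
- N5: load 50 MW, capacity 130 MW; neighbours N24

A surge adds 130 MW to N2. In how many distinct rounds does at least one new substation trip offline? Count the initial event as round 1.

2

Round 1 — N2 at 150 > 100. N2 trips offline.
  N2 sheds 150 MW to N3: 150 each.
    N3: 10+150 = 160 > 60
Round 2 — N3 trips offline.
  N3 sheds 160 MW: no online neighbours, lost.
No further trips.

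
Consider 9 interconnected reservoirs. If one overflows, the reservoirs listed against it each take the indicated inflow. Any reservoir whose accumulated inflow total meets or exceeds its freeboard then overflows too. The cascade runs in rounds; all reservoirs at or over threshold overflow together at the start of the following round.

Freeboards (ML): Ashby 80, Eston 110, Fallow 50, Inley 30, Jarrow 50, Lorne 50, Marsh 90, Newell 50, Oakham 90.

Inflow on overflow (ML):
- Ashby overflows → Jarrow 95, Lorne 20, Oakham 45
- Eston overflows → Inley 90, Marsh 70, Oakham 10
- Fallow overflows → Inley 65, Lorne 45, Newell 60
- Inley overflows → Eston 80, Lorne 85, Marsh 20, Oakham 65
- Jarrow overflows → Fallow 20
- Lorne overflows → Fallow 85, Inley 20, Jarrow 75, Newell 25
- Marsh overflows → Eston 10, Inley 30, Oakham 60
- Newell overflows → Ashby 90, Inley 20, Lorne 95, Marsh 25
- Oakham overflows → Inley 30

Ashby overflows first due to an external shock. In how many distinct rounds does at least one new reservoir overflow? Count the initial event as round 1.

2

Round 1 — Ashby overflows (initial).
  Jarrow: +95 → 95 ≥ 50
  Lorne: +20 → 20 < 50
  Oakham: +45 → 45 < 90
Round 2 — Jarrow overflows.
  Fallow: +20 → 20 < 50
No further overflows.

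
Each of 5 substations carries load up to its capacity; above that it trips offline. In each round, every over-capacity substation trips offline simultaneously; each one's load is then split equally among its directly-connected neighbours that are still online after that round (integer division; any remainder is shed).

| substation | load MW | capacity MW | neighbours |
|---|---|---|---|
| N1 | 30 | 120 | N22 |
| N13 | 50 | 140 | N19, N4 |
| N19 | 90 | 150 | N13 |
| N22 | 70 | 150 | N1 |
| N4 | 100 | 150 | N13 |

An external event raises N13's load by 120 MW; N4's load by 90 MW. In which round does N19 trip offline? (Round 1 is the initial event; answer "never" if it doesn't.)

2

Round 1 — N13 at 170 > 140; N4 at 190 > 150. N13, N4 trip offline.
  N13 sheds 170 MW to N19: 170 each.
    N19: 90+170 = 260 > 150
  N4 sheds 190 MW: no online neighbours, lost.
Round 2 — N19 trips offline.
  N19 sheds 260 MW: no online neighbours, lost.
No further trips.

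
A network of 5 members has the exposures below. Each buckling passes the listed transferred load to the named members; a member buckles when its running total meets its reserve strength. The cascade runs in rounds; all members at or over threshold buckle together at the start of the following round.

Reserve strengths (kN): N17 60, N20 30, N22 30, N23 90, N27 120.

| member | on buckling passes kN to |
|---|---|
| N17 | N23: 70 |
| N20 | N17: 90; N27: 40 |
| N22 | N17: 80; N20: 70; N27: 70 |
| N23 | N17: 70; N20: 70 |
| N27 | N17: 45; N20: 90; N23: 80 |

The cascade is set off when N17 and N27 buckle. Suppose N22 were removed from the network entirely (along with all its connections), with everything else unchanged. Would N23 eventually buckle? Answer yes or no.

yes

With N22 removed:
Round 1 — N17, N27 buckle (initial).
  N20: +90 → 90 ≥ 30
  N23: +70+80 → 150 ≥ 90
Round 2 — N20, N23 buckle.
No further bucklings.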